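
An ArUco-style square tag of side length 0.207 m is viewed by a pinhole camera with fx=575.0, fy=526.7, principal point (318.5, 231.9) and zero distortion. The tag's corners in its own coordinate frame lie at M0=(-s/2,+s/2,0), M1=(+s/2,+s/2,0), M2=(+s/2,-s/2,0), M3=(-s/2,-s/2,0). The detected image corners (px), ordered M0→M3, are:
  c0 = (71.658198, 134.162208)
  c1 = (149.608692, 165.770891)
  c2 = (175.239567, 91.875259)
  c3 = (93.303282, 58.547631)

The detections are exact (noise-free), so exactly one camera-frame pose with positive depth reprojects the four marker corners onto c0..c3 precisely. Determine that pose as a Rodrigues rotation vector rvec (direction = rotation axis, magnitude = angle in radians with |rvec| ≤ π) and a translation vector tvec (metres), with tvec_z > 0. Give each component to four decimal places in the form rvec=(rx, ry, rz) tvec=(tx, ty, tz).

Intrinsics K: fx=575.0, fy=526.7, cx=318.5, cy=231.9
Marker side s = 0.207 m; corners in marker frame (Z=0):
  M0 = (-0.1035, +0.1035, 0)
  M1 = (+0.1035, +0.1035, 0)
  M2 = (+0.1035, -0.1035, 0)
  M3 = (-0.1035, -0.1035, 0)
Detected image corners:
  c0 = (71.658198, 134.162208) px
  c1 = (149.608692, 165.770891) px
  c2 = (175.239567, 91.875259) px
  c3 = (93.303282, 58.547631) px
Planar DLT: solve 8×8 A·h = b for H (H[2,2]=1):
  H  [+386.66064 -84.49749 +122.17946]
  H  [+157.39256 +388.44225 +113.53697]
  H  [+0.00574 +0.24255 +1.00000]
B = K⁻¹H; ‖b₁‖=0.731955, ‖b₂‖=0.731955; λ = 2/(‖b₁‖+‖b₂‖) = 1.366204, sign → tz>0 ⇒ λ=+1.366204
r₁ = λ·B[:,0] = (+0.91437,+0.40481,+0.00784); r₂ = λ·B[:,1] = (-0.38432,+0.86168,+0.33138)
r₃ = r₁×r₂ = (+0.12739,-0.30601,+0.94347); SVD([r₁ r₂ r₃]) → R = UVᵀ:
  R  [+0.91437 -0.38432 +0.12739]
  R  [+0.40481 +0.86168 -0.30601]
  R  [+0.00784 +0.33138 +0.94347]
t = (-0.46646, -0.30702, +1.36620) m
tr R = 2.719509; θ = arccos((tr R − 1)/2) = 0.536008 rad = 30.711°
axis k = ((R−Rᵀ)₃₂, (R−Rᵀ)₁₃, (R−Rᵀ)₂₁) / (2 sinθ) = (+0.624028, +0.117050, +0.772585)
rvec = θ·k = (+0.334484, +0.062739, +0.414112)

rvec=(0.3345, 0.0627, 0.4141) tvec=(-0.4665, -0.3070, 1.3662)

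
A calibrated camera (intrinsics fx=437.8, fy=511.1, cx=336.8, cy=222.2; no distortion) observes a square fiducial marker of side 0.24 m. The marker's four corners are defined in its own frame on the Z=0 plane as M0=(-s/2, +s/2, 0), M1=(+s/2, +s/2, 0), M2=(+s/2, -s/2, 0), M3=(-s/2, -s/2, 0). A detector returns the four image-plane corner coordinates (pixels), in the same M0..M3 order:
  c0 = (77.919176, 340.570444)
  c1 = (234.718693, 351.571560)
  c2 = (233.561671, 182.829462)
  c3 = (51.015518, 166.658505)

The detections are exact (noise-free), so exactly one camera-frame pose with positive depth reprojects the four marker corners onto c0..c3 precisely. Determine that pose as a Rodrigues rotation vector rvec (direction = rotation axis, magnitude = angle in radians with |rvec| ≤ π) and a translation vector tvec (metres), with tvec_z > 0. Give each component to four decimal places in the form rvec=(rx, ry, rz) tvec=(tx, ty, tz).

Intrinsics K: fx=437.8, fy=511.1, cx=336.8, cy=222.2
Marker side s = 0.24 m; corners in marker frame (Z=0):
  M0 = (-0.1200, +0.1200, 0)
  M1 = (+0.1200, +0.1200, 0)
  M2 = (+0.1200, -0.1200, 0)
  M3 = (-0.1200, -0.1200, 0)
Detected image corners:
  c0 = (77.919176, 340.570444) px
  c1 = (234.718693, 351.571560) px
  c2 = (233.561671, 182.829462) px
  c3 = (51.015518, 166.658505) px
Planar DLT: solve 8×8 A·h = b for H (H[2,2]=1):
  H  [+714.30176 +151.42961 +150.60536]
  H  [+75.61428 +876.77144 +266.90425]
  H  [+0.07609 +0.62597 +1.00000]
B = K⁻¹H; ‖b₁‖=1.579056, ‖b₂‖=1.579056; λ = 2/(‖b₁‖+‖b₂‖) = 0.633290, sign → tz>0 ⇒ λ=+0.633290
r₁ = λ·B[:,0] = (+0.99619,+0.07274,+0.04819); r₂ = λ·B[:,1] = (-0.08592,+0.91404,+0.39642)
r₃ = r₁×r₂ = (-0.01521,-0.39905,+0.91680); SVD([r₁ r₂ r₃]) → R = UVᵀ:
  R  [+0.99619 -0.08592 -0.01521]
  R  [+0.07274 +0.91404 -0.39905]
  R  [+0.04819 +0.39642 +0.91680]
t = (-0.26934, +0.05539, +0.63329) m
tr R = 2.827030; θ = arccos((tr R − 1)/2) = 0.418954 rad = 24.004°
axis k = ((R−Rᵀ)₃₂, (R−Rᵀ)₁₃, (R−Rᵀ)₂₁) / (2 sinθ) = (+0.977701, -0.077921, +0.195009)
rvec = θ·k = (+0.409612, -0.032645, +0.081700)

rvec=(0.4096, -0.0326, 0.0817) tvec=(-0.2693, 0.0554, 0.6333)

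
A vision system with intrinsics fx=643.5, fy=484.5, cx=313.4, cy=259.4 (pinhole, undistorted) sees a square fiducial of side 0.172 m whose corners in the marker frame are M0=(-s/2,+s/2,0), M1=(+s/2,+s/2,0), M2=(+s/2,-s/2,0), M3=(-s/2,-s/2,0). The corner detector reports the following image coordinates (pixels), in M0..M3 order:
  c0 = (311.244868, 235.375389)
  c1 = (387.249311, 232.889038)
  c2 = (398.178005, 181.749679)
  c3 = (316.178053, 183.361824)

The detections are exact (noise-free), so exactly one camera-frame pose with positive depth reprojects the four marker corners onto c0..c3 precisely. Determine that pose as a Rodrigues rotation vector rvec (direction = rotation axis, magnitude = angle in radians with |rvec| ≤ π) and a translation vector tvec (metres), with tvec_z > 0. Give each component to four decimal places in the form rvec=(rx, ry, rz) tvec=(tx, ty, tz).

rvec=(0.6736, -0.1714, 0.0051) tvec=(0.0852, -0.1415, 1.3694)

Intrinsics K: fx=643.5, fy=484.5, cx=313.4, cy=259.4
Marker side s = 0.172 m; corners in marker frame (Z=0):
  M0 = (-0.0860, +0.0860, 0)
  M1 = (+0.0860, +0.0860, 0)
  M2 = (+0.0860, -0.0860, 0)
  M3 = (-0.0860, -0.0860, 0)
Detected image corners:
  c0 = (311.244868, 235.375389) px
  c1 = (387.249311, 232.889038) px
  c2 = (398.178005, 181.749679) px
  c3 = (316.178053, 183.361824) px
Planar DLT: solve 8×8 A·h = b for H (H[2,2]=1):
  H  [+499.79978 +113.69318 +353.45400]
  H  [+12.26728 +394.20139 +209.33820]
  H  [+0.11654 +0.45292 +1.00000]
B = K⁻¹H; ‖b₁‖=0.730245, ‖b₂‖=0.730245; λ = 2/(‖b₁‖+‖b₂‖) = 1.369403, sign → tz>0 ⇒ λ=+1.369403
r₁ = λ·B[:,0] = (+0.98588,-0.05077,+0.15959); r₂ = λ·B[:,1] = (-0.06012,+0.78211,+0.62023)
r₃ = r₁×r₂ = (-0.15631,-0.62107,+0.76801); SVD([r₁ r₂ r₃]) → R = UVᵀ:
  R  [+0.98588 -0.06012 -0.15631]
  R  [-0.05077 +0.78211 -0.62107]
  R  [+0.15959 +0.62023 +0.76801]
t = (+0.08524, -0.14150, +1.36940) m
tr R = 2.535997; θ = arccos((tr R − 1)/2) = 0.695086 rad = 39.825°
axis k = ((R−Rᵀ)₃₂, (R−Rᵀ)₁₃, (R−Rᵀ)₂₁) / (2 sinθ) = (+0.969084, -0.246622, +0.007301)
rvec = θ·k = (+0.673597, -0.171424, +0.005075)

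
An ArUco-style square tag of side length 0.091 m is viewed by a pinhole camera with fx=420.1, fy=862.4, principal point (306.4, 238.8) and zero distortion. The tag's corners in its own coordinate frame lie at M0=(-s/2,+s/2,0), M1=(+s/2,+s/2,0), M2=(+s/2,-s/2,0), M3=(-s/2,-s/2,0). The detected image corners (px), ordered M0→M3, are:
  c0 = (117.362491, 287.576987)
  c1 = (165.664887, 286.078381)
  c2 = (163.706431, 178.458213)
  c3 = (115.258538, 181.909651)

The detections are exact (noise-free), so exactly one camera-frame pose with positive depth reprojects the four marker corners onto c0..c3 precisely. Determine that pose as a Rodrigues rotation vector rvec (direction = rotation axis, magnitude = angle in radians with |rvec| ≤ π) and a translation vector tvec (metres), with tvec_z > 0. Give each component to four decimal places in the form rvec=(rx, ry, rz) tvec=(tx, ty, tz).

rvec=(0.0324, 0.1475, -0.0248) tvec=(-0.2908, -0.0044, 0.7355)

Intrinsics K: fx=420.1, fy=862.4, cx=306.4, cy=238.8
Marker side s = 0.091 m; corners in marker frame (Z=0):
  M0 = (-0.0455, +0.0455, 0)
  M1 = (+0.0455, +0.0455, 0)
  M2 = (+0.0455, -0.0455, 0)
  M3 = (-0.0455, -0.0455, 0)
Detected image corners:
  c0 = (117.362491, 287.576987) px
  c1 = (165.664887, 286.078381) px
  c2 = (163.706431, 178.458213) px
  c3 = (115.258538, 181.909651) px
Planar DLT: solve 8×8 A·h = b for H (H[2,2]=1):
  H  [+503.45655 +28.15331 +140.27960]
  H  [-73.94099 +1181.49281 +233.61767]
  H  [-0.20027 +0.04146 +1.00000]
B = K⁻¹H; ‖b₁‖=1.359655, ‖b₂‖=1.359655; λ = 2/(‖b₁‖+‖b₂‖) = 0.735481, sign → tz>0 ⇒ λ=+0.735481
r₁ = λ·B[:,0] = (+0.98884,-0.02227,-0.14729); r₂ = λ·B[:,1] = (+0.02705,+0.99917,+0.03049)
r₃ = r₁×r₂ = (+0.14649,-0.03414,+0.98862); SVD([r₁ r₂ r₃]) → R = UVᵀ:
  R  [+0.98884 +0.02705 +0.14649]
  R  [-0.02227 +0.99917 -0.03414]
  R  [-0.14729 +0.03049 +0.98862]
t = (-0.29083, -0.00442, +0.73548) m
tr R = 2.976634; θ = arccos((tr R − 1)/2) = 0.153008 rad = 8.767°
axis k = ((R−Rᵀ)₃₂, (R−Rᵀ)₁₃, (R−Rᵀ)₂₁) / (2 sinθ) = (+0.212025, +0.963776, -0.161806)
rvec = θ·k = (+0.032442, +0.147465, -0.024758)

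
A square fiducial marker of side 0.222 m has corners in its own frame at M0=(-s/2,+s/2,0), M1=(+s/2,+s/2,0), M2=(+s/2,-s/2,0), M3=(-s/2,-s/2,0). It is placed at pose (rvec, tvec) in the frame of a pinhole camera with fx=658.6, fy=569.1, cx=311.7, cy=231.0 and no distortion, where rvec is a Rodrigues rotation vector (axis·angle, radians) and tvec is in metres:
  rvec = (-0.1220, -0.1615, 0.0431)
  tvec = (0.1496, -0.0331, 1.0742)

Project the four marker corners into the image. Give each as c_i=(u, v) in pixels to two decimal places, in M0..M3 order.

Intrinsics K: fx=658.6, fy=569.1, cx=311.7, cy=231.0
Marker side s = 0.222 m; corners in marker frame (Z=0):
  M0 = (-0.1110, +0.1110, 0)
  M1 = (+0.1110, +0.1110, 0)
  M2 = (+0.1110, -0.1110, 0)
  M3 = (-0.1110, -0.1110, 0)
rvec = (-0.1220, -0.1615, 0.0431), |rvec| = θ = 0.20694 rad = 11.857°
Rodrigues: sinθ=0.20547, 1−cosθ=0.02134; R = I + sinθ·[k]× + (1−cosθ)·[k]×²:
    [+0.98608 -0.03298 -0.16297]
    [+0.05261 +0.99166 +0.11766]
    [+0.15773 -0.12460 +0.97959]
t = (0.1496, -0.0331, 1.0742) m
M0: Pc = R·M0+t = (+0.03648, +0.07113, +1.04286); u = 658.6·(+0.03648)/1.04286 + 311.7 = 334.7413, v = 569.1·(+0.07113)/1.04286 + 231.0 = 269.8188
M1: Pc = R·M1+t = (+0.25539, +0.08281, +1.07788); u = 658.6·(+0.25539)/1.07788 + 311.7 = 467.7500, v = 569.1·(+0.08281)/1.07788 + 231.0 = 274.7242
M2: Pc = R·M2+t = (+0.26272, -0.13733, +1.10554); u = 658.6·(+0.26272)/1.10554 + 311.7 = 468.2068, v = 569.1·(-0.13733)/1.10554 + 231.0 = 160.3041
M3: Pc = R·M3+t = (+0.04381, -0.14901, +1.07052); u = 658.6·(+0.04381)/1.07052 + 311.7 = 338.6498, v = 569.1·(-0.14901)/1.07052 + 231.0 = 151.7828

c0=(334.74, 269.82) c1=(467.75, 274.72) c2=(468.21, 160.30) c3=(338.65, 151.78)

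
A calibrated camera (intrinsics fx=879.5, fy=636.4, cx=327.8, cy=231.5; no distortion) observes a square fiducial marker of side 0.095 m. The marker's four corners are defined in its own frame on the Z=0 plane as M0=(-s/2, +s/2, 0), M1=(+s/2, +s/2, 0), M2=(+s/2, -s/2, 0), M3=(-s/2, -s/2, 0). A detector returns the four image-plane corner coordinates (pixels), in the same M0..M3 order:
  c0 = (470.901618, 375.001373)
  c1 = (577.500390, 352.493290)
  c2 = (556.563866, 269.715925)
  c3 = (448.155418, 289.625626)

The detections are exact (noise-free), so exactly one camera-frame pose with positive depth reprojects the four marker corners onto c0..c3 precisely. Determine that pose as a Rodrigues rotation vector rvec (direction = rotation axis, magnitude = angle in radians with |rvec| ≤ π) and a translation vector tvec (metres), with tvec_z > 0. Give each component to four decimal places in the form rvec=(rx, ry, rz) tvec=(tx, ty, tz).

rvec=(0.0483, -0.2544, -0.2071) tvec=(0.1475, 0.0986, 0.6957)

Intrinsics K: fx=879.5, fy=636.4, cx=327.8, cy=231.5
Marker side s = 0.095 m; corners in marker frame (Z=0):
  M0 = (-0.0475, +0.0475, 0)
  M1 = (+0.0475, +0.0475, 0)
  M2 = (+0.0475, -0.0475, 0)
  M3 = (-0.0475, -0.0475, 0)
Detected image corners:
  c0 = (470.901618, 375.001373) px
  c1 = (577.500390, 352.493290) px
  c2 = (556.563866, 269.715925) px
  c3 = (448.155418, 289.625626) px
Planar DLT: solve 8×8 A·h = b for H (H[2,2]=1):
  H  [+1312.23111 +283.99626 +514.23381]
  H  [-110.08652 +918.78781 +321.74279]
  H  [+0.35198 +0.10569 +1.00000]
B = K⁻¹H; ‖b₁‖=1.437487, ‖b₂‖=1.437487; λ = 2/(‖b₁‖+‖b₂‖) = 0.695658, sign → tz>0 ⇒ λ=+0.695658
r₁ = λ·B[:,0] = (+0.94668,-0.20941,+0.24485); r₂ = λ·B[:,1] = (+0.19723,+0.97760,+0.07352)
r₃ = r₁×r₂ = (-0.25476,-0.02131,+0.96677); SVD([r₁ r₂ r₃]) → R = UVᵀ:
  R  [+0.94668 +0.19723 -0.25476]
  R  [-0.20941 +0.97760 -0.02131]
  R  [+0.24485 +0.07352 +0.96677]
t = (+0.14746, +0.09865, +0.69566) m
tr R = 2.891040; θ = arccos((tr R − 1)/2) = 0.331607 rad = 19.000°
axis k = ((R−Rᵀ)₃₂, (R−Rᵀ)₁₃, (R−Rᵀ)₂₁) / (2 sinθ) = (+0.145639, -0.767315, -0.624513)
rvec = θ·k = (+0.048295, -0.254447, -0.207093)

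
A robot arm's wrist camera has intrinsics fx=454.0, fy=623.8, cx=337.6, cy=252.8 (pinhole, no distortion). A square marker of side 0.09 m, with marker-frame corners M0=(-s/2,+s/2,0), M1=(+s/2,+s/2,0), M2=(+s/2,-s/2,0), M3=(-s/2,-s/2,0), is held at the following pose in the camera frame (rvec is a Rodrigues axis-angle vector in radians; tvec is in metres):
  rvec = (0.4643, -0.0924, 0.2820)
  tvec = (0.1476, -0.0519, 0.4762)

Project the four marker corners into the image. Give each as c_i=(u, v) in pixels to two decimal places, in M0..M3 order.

c0=(422.64, 221.54) c1=(498.18, 250.00) c2=(536.99, 146.12) c3=(456.15, 112.07)

Intrinsics K: fx=454.0, fy=623.8, cx=337.6, cy=252.8
Marker side s = 0.09 m; corners in marker frame (Z=0):
  M0 = (-0.0450, +0.0450, 0)
  M1 = (+0.0450, +0.0450, 0)
  M2 = (+0.0450, -0.0450, 0)
  M3 = (-0.0450, -0.0450, 0)
rvec = (0.4643, -0.0924, 0.2820), |rvec| = θ = 0.55103 rad = 31.572°
Rodrigues: sinθ=0.52357, 1−cosθ=0.14802; R = I + sinθ·[k]× + (1−cosθ)·[k]×²:
    [+0.95707 -0.28886 -0.02397]
    [+0.24703 +0.85615 -0.45386]
    [+0.15162 +0.42846 +0.89075]
t = (0.1476, -0.0519, 0.4762) m
M0: Pc = R·M0+t = (+0.09153, -0.02449, +0.48866); u = 454.0·(+0.09153)/0.48866 + 337.6 = 422.6413, v = 623.8·(-0.02449)/0.48866 + 252.8 = 221.5373
M1: Pc = R·M1+t = (+0.17767, -0.00226, +0.50230); u = 454.0·(+0.17767)/0.50230 + 337.6 = 498.1842, v = 623.8·(-0.00226)/0.50230 + 252.8 = 249.9971
M2: Pc = R·M2+t = (+0.20367, -0.07931, +0.46374); u = 454.0·(+0.20367)/0.46374 + 337.6 = 536.9881, v = 623.8·(-0.07931)/0.46374 + 252.8 = 146.1164
M3: Pc = R·M3+t = (+0.11753, -0.10154, +0.45010); u = 454.0·(+0.11753)/0.45010 + 337.6 = 456.1496, v = 623.8·(-0.10154)/0.45010 + 252.8 = 112.0691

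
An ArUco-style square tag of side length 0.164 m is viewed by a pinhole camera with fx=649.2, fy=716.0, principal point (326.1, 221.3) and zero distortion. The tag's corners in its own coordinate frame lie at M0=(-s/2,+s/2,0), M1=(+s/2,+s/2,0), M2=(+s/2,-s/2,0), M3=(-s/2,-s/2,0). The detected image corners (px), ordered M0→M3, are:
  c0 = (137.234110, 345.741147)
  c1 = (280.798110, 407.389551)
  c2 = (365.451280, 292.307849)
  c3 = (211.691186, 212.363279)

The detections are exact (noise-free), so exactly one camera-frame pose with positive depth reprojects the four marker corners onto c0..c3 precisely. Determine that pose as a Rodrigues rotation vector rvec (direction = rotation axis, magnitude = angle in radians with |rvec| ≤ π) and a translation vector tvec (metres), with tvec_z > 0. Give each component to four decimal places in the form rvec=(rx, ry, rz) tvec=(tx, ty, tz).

rvec=(0.5435, -0.2056, 0.5279) tvec=(-0.0749, 0.0871, 0.6357)

Intrinsics K: fx=649.2, fy=716.0, cx=326.1, cy=221.3
Marker side s = 0.164 m; corners in marker frame (Z=0):
  M0 = (-0.0820, +0.0820, 0)
  M1 = (+0.0820, +0.0820, 0)
  M2 = (+0.0820, -0.0820, 0)
  M3 = (-0.0820, -0.0820, 0)
Detected image corners:
  c0 = (137.234110, 345.741147) px
  c1 = (280.798110, 407.389551) px
  c2 = (365.451280, 292.307849) px
  c3 = (211.691186, 212.363279) px
Planar DLT: solve 8×8 A·h = b for H (H[2,2]=1):
  H  [+1030.49305 -315.02778 +249.62846]
  H  [+587.49985 +971.75958 +319.42586]
  H  [+0.50553 +0.68874 +1.00000]
B = K⁻¹H; ‖b₁‖=1.573141, ‖b₂‖=1.573141; λ = 2/(‖b₁‖+‖b₂‖) = 0.635671, sign → tz>0 ⇒ λ=+0.635671
r₁ = λ·B[:,0] = (+0.84760,+0.42226,+0.32135); r₂ = λ·B[:,1] = (-0.52838,+0.72742,+0.43781)
r₃ = r₁×r₂ = (-0.04889,-0.54088,+0.83968); SVD([r₁ r₂ r₃]) → R = UVᵀ:
  R  [+0.84760 -0.52838 -0.04889]
  R  [+0.42226 +0.72742 -0.54088]
  R  [+0.32135 +0.43781 +0.83968]
t = (-0.07488, +0.08712, +0.63567) m
tr R = 2.414696; θ = arccos((tr R − 1)/2) = 0.785057 rad = 44.980°
axis k = ((R−Rᵀ)₃₂, (R−Rᵀ)₁₃, (R−Rᵀ)₂₁) / (2 sinθ) = (+0.692276, -0.261886, +0.672436)
rvec = θ·k = (+0.543476, -0.205596, +0.527901)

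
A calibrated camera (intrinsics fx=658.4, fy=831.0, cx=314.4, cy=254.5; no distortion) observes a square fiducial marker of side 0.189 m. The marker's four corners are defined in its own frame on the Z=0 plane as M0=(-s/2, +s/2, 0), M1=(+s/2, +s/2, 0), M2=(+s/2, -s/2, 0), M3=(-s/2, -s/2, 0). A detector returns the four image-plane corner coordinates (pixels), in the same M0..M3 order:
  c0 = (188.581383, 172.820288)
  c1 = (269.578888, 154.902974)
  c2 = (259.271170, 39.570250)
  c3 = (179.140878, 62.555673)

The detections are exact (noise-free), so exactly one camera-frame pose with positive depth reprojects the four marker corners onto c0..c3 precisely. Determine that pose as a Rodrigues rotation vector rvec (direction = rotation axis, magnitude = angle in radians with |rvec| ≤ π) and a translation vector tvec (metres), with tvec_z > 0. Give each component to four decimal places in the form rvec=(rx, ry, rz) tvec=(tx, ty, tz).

Intrinsics K: fx=658.4, fy=831.0, cx=314.4, cy=254.5
Marker side s = 0.189 m; corners in marker frame (Z=0):
  M0 = (-0.0945, +0.0945, 0)
  M1 = (+0.0945, +0.0945, 0)
  M2 = (+0.0945, -0.0945, 0)
  M3 = (-0.0945, -0.0945, 0)
Detected image corners:
  c0 = (188.581383, 172.820288) px
  c1 = (269.578888, 154.902974) px
  c2 = (259.271170, 39.570250) px
  c3 = (179.140878, 62.555673) px
Planar DLT: solve 8×8 A·h = b for H (H[2,2]=1):
  H  [+371.86715 +46.09183 +223.20666]
  H  [-134.31977 +593.58656 +107.55175]
  H  [-0.24266 -0.02721 +1.00000]
B = K⁻¹H; ‖b₁‖=0.727898, ‖b₂‖=0.727898; λ = 2/(‖b₁‖+‖b₂‖) = 1.373819, sign → tz>0 ⇒ λ=+1.373819
r₁ = λ·B[:,0] = (+0.93513,-0.11996,-0.33337); r₂ = λ·B[:,1] = (+0.11403,+0.99277,-0.03739)
r₃ = r₁×r₂ = (+0.33545,-0.00305,+0.94205); SVD([r₁ r₂ r₃]) → R = UVᵀ:
  R  [+0.93513 +0.11403 +0.33545]
  R  [-0.11996 +0.99277 -0.00305]
  R  [-0.33337 -0.03739 +0.94205]
t = (-0.19028, -0.24294, +1.37382) m
tr R = 2.869959; θ = arccos((tr R − 1)/2) = 0.362595 rad = 20.775°
axis k = ((R−Rᵀ)₃₂, (R−Rᵀ)₁₃, (R−Rᵀ)₂₁) / (2 sinθ) = (-0.048395, +0.942796, -0.329839)
rvec = θ·k = (-0.017548, +0.341853, -0.119598)

rvec=(-0.0175, 0.3419, -0.1196) tvec=(-0.1903, -0.2429, 1.3738)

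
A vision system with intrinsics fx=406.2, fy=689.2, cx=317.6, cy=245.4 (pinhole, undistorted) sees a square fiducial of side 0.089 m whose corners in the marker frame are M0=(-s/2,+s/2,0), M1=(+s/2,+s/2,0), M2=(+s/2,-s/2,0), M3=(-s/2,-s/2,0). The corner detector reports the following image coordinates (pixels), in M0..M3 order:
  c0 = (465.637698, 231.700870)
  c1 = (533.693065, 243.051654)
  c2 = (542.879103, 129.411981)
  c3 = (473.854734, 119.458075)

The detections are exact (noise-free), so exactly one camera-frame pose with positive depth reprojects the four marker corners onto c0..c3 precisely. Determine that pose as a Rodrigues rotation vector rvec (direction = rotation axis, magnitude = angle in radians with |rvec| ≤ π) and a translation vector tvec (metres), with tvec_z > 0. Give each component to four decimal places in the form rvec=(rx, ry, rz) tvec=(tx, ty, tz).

rvec=(0.0717, 0.0865, 0.0993) tvec=(0.2488, -0.0506, 0.5429)

Intrinsics K: fx=406.2, fy=689.2, cx=317.6, cy=245.4
Marker side s = 0.089 m; corners in marker frame (Z=0):
  M0 = (-0.0445, +0.0445, 0)
  M1 = (+0.0445, +0.0445, 0)
  M2 = (+0.0445, -0.0445, 0)
  M3 = (-0.0445, -0.0445, 0)
Detected image corners:
  c0 = (465.637698, 231.700870) px
  c1 = (533.693065, 243.051654) px
  c2 = (542.879103, 129.411981) px
  c3 = (473.854734, 119.458075) px
Planar DLT: solve 8×8 A·h = b for H (H[2,2]=1):
  H  [+693.40148 -27.40390 +503.75714]
  H  [+92.21696 +1294.19268 +181.22024]
  H  [-0.15213 +0.13954 +1.00000]
B = K⁻¹H; ‖b₁‖=1.841934, ‖b₂‖=1.841934; λ = 2/(‖b₁‖+‖b₂‖) = 0.542908, sign → tz>0 ⇒ λ=+0.542908
r₁ = λ·B[:,0] = (+0.99134,+0.10205,-0.08259); r₂ = λ·B[:,1] = (-0.09586,+0.99251,+0.07576)
r₃ = r₁×r₂ = (+0.08970,-0.06718,+0.99370); SVD([r₁ r₂ r₃]) → R = UVᵀ:
  R  [+0.99134 -0.09586 +0.08970]
  R  [+0.10205 +0.99251 -0.06718]
  R  [-0.08259 +0.07576 +0.99370]
t = (+0.24881, -0.05056, +0.54291) m
tr R = 2.977553; θ = arccos((tr R − 1)/2) = 0.149965 rad = 8.592°
axis k = ((R−Rᵀ)₃₂, (R−Rᵀ)₁₃, (R−Rᵀ)₂₁) / (2 sinθ) = (+0.478366, +0.576613, +0.662332)
rvec = θ·k = (+0.071738, +0.086472, +0.099327)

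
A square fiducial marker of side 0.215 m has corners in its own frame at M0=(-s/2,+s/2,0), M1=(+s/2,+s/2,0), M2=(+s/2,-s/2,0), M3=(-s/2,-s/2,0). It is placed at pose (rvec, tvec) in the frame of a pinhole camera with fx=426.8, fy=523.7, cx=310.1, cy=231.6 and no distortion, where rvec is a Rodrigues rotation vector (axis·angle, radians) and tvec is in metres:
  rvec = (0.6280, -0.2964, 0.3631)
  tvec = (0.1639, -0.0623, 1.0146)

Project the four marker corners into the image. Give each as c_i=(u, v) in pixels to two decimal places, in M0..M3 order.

c0=(319.62, 227.88) c1=(392.95, 252.35) c2=(440.26, 170.16) c3=(362.25, 135.52)

Intrinsics K: fx=426.8, fy=523.7, cx=310.1, cy=231.6
Marker side s = 0.215 m; corners in marker frame (Z=0):
  M0 = (-0.1075, +0.1075, 0)
  M1 = (+0.1075, +0.1075, 0)
  M2 = (+0.1075, -0.1075, 0)
  M3 = (-0.1075, -0.1075, 0)
rvec = (0.6280, -0.2964, 0.3631), |rvec| = θ = 0.78363 rad = 44.899°
Rodrigues: sinθ=0.70586, 1−cosθ=0.29165; R = I + sinθ·[k]× + (1−cosθ)·[k]×²:
    [+0.89566 -0.41547 -0.15869]
    [+0.23866 +0.75008 -0.61678]
    [+0.37528 +0.51456 +0.77097]
t = (0.1639, -0.0623, 1.0146) m
M0: Pc = R·M0+t = (+0.02295, -0.00732, +1.02957); u = 426.8·(+0.02295)/1.02957 + 310.1 = 319.6154, v = 523.7·(-0.00732)/1.02957 + 231.6 = 227.8754
M1: Pc = R·M1+t = (+0.21552, +0.04399, +1.11026); u = 426.8·(+0.21552)/1.11026 + 310.1 = 392.9495, v = 523.7·(+0.04399)/1.11026 + 231.6 = 252.3494
M2: Pc = R·M2+t = (+0.30485, -0.11728, +0.99963); u = 426.8·(+0.30485)/0.99963 + 310.1 = 440.2568, v = 523.7·(-0.11728)/0.99963 + 231.6 = 170.1588
M3: Pc = R·M3+t = (+0.11228, -0.16859, +0.91894); u = 426.8·(+0.11228)/0.91894 + 310.1 = 362.2477, v = 523.7·(-0.16859)/0.91894 + 231.6 = 135.5219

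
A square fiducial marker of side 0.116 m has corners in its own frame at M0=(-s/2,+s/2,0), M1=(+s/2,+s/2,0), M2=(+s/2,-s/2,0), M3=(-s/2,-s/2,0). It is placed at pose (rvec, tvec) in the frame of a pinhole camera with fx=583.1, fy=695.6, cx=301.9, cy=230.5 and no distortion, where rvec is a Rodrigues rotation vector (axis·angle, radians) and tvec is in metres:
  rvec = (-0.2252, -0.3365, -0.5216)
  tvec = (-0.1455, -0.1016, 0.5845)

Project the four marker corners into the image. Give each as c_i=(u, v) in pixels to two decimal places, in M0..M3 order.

Intrinsics K: fx=583.1, fy=695.6, cx=301.9, cy=230.5
Marker side s = 0.116 m; corners in marker frame (Z=0):
  M0 = (-0.0580, +0.0580, 0)
  M1 = (+0.0580, +0.0580, 0)
  M2 = (+0.0580, -0.0580, 0)
  M3 = (-0.0580, -0.0580, 0)
rvec = (-0.2252, -0.3365, -0.5216), |rvec| = θ = 0.66031 rad = 37.833°
Rodrigues: sinθ=0.61336, 1−cosθ=0.21020; R = I + sinθ·[k]× + (1−cosθ)·[k]×²:
    [+0.81425 +0.52105 -0.25595]
    [-0.44798 +0.84439 +0.29380]
    [+0.36920 -0.12457 +0.92096]
t = (-0.1455, -0.1016, 0.5845) m
M0: Pc = R·M0+t = (-0.16251, -0.02664, +0.55586); u = 583.1·(-0.16251)/0.55586 + 301.9 = 131.4309, v = 695.6·(-0.02664)/0.55586 + 230.5 = 197.1597
M1: Pc = R·M1+t = (-0.06805, -0.07861, +0.59869); u = 583.1·(-0.06805)/0.59869 + 301.9 = 235.6191, v = 695.6·(-0.07861)/0.59869 + 230.5 = 139.1671
M2: Pc = R·M2+t = (-0.12849, -0.17656, +0.61314); u = 583.1·(-0.12849)/0.61314 + 301.9 = 179.7010, v = 695.6·(-0.17656)/0.61314 + 230.5 = 30.1974
M3: Pc = R·M3+t = (-0.22295, -0.12459, +0.57031); u = 583.1·(-0.22295)/0.57031 + 301.9 = 73.9535, v = 695.6·(-0.12459)/0.57031 + 230.5 = 78.5375

c0=(131.43, 197.16) c1=(235.62, 139.17) c2=(179.70, 30.20) c3=(73.95, 78.54)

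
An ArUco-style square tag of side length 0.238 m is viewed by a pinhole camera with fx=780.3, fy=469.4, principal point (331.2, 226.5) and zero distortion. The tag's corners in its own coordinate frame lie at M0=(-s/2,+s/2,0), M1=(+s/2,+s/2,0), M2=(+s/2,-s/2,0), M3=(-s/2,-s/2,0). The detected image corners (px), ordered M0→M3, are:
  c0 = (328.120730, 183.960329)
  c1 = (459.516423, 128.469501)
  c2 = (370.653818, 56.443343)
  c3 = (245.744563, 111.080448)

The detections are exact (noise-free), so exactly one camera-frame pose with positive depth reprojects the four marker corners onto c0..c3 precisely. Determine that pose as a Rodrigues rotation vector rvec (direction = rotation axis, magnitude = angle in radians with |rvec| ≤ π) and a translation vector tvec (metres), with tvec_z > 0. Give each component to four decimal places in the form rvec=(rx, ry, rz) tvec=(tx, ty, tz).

rvec=(-0.1631, 0.1449, -0.5942) tvec=(0.0281, -0.2714, 1.1908)

Intrinsics K: fx=780.3, fy=469.4, cx=331.2, cy=226.5
Marker side s = 0.238 m; corners in marker frame (Z=0):
  M0 = (-0.1190, +0.1190, 0)
  M1 = (+0.1190, +0.1190, 0)
  M2 = (+0.1190, -0.1190, 0)
  M3 = (-0.1190, -0.1190, 0)
Detected image corners:
  c0 = (328.120730, 183.960329) px
  c1 = (459.516423, 128.469501) px
  c2 = (370.653818, 56.443343) px
  c3 = (245.744563, 111.080448) px
Planar DLT: solve 8×8 A·h = b for H (H[2,2]=1):
  H  [+512.09021 +302.41475 +349.61156]
  H  [-240.24884 +284.88374 +119.52940]
  H  [-0.07436 -0.16299 +1.00000]
B = K⁻¹H; ‖b₁‖=0.839742, ‖b₂‖=0.839742; λ = 2/(‖b₁‖+‖b₂‖) = 1.190842, sign → tz>0 ⇒ λ=+1.190842
r₁ = λ·B[:,0] = (+0.81910,-0.56677,-0.08855); r₂ = λ·B[:,1] = (+0.54391,+0.81639,-0.19409)
r₃ = r₁×r₂ = (+0.18230,+0.11082,+0.97698); SVD([r₁ r₂ r₃]) → R = UVᵀ:
  R  [+0.81910 +0.54391 +0.18230]
  R  [-0.56677 +0.81639 +0.11082]
  R  [-0.08855 -0.19409 +0.97698]
t = (+0.02810, -0.27138, +1.19084) m
tr R = 2.612472; θ = arccos((tr R − 1)/2) = 0.633034 rad = 36.270°
axis k = ((R−Rᵀ)₃₂, (R−Rᵀ)₁₃, (R−Rᵀ)₂₁) / (2 sinθ) = (-0.257702, +0.228915, -0.938716)
rvec = θ·k = (-0.163134, +0.144911, -0.594239)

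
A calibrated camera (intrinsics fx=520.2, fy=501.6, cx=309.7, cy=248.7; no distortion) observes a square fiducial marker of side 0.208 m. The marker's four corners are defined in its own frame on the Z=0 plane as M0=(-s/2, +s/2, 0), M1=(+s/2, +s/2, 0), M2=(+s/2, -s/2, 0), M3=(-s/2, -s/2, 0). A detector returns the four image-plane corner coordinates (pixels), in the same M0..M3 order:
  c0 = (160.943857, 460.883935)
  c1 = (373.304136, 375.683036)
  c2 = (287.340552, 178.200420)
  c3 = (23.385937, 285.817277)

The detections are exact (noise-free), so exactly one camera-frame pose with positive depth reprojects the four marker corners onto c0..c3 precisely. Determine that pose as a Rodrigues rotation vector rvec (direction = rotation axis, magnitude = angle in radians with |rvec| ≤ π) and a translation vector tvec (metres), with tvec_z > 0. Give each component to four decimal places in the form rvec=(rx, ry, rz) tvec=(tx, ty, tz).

rvec=(0.4594, -0.0791, -0.3940) tvec=(-0.0753, 0.0732, 0.4226)

Intrinsics K: fx=520.2, fy=501.6, cx=309.7, cy=248.7
Marker side s = 0.208 m; corners in marker frame (Z=0):
  M0 = (-0.1040, +0.1040, 0)
  M1 = (+0.1040, +0.1040, 0)
  M2 = (+0.1040, -0.1040, 0)
  M3 = (-0.1040, -0.1040, 0)
Detected image corners:
  c0 = (160.943857, 460.883935) px
  c1 = (373.304136, 375.683036) px
  c2 = (287.340552, 178.200420) px
  c3 = (23.385937, 285.817277) px
Planar DLT: solve 8×8 A·h = b for H (H[2,2]=1):
  H  [+1124.64952 +760.88862 +216.98975]
  H  [-467.91432 +1238.87250 +335.53848]
  H  [-0.03177 +1.05645 +1.00000]
B = K⁻¹H; ‖b₁‖=2.366065, ‖b₂‖=2.366065; λ = 2/(‖b₁‖+‖b₂‖) = 0.422643, sign → tz>0 ⇒ λ=+0.422643
r₁ = λ·B[:,0] = (+0.92173,-0.38760,-0.01343); r₂ = λ·B[:,1] = (+0.35237,+0.82248,+0.44650)
r₃ = r₁×r₂ = (-0.16202,-0.41628,+0.89468); SVD([r₁ r₂ r₃]) → R = UVᵀ:
  R  [+0.92173 +0.35237 -0.16202]
  R  [-0.38760 +0.82248 -0.41628]
  R  [-0.01343 +0.44650 +0.89468]
t = (-0.07532, +0.07317, +0.42264) m
tr R = 2.638892; θ = arccos((tr R − 1)/2) = 0.610352 rad = 34.971°
axis k = ((R−Rᵀ)₃₂, (R−Rᵀ)₁₃, (R−Rᵀ)₂₁) / (2 sinθ) = (+0.752659, -0.129626, -0.645524)
rvec = θ·k = (+0.459387, -0.079117, -0.393997)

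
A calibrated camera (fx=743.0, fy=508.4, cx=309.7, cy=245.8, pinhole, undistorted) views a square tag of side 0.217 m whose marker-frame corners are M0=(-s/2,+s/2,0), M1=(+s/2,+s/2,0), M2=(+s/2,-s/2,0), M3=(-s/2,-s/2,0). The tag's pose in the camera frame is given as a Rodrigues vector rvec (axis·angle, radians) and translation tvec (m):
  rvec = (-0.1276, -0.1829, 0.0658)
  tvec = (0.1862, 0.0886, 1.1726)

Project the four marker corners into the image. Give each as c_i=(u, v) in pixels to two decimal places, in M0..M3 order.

Intrinsics K: fx=743.0, fy=508.4, cx=309.7, cy=245.8
Marker side s = 0.217 m; corners in marker frame (Z=0):
  M0 = (-0.1085, +0.1085, 0)
  M1 = (+0.1085, +0.1085, 0)
  M2 = (+0.1085, -0.1085, 0)
  M3 = (-0.1085, -0.1085, 0)
rvec = (-0.1276, -0.1829, 0.0658), |rvec| = θ = 0.23252 rad = 13.322°
Rodrigues: sinθ=0.23043, 1−cosθ=0.02691; R = I + sinθ·[k]× + (1−cosθ)·[k]×²:
    [+0.98119 -0.05359 -0.18544]
    [+0.07683 +0.98974 +0.12046]
    [+0.17708 -0.13244 +0.97524]
t = (0.1862, 0.0886, 1.1726) m
M0: Pc = R·M0+t = (+0.07393, +0.18765, +1.13902); u = 743.0·(+0.07393)/1.13902 + 309.7 = 357.9230, v = 508.4·(+0.18765)/1.13902 + 245.8 = 329.5581
M1: Pc = R·M1+t = (+0.28684, +0.20432, +1.17744); u = 743.0·(+0.28684)/1.17744 + 309.7 = 490.7073, v = 508.4·(+0.20432)/1.17744 + 245.8 = 334.0230
M2: Pc = R·M2+t = (+0.29847, -0.01045, +1.20618); u = 743.0·(+0.29847)/1.20618 + 309.7 = 493.5580, v = 508.4·(-0.01045)/1.20618 + 245.8 = 241.3948
M3: Pc = R·M3+t = (+0.08556, -0.02712, +1.16776); u = 743.0·(+0.08556)/1.16776 + 309.7 = 364.1356, v = 508.4·(-0.02712)/1.16776 + 245.8 = 233.9919

c0=(357.92, 329.56) c1=(490.71, 334.02) c2=(493.56, 241.39) c3=(364.14, 233.99)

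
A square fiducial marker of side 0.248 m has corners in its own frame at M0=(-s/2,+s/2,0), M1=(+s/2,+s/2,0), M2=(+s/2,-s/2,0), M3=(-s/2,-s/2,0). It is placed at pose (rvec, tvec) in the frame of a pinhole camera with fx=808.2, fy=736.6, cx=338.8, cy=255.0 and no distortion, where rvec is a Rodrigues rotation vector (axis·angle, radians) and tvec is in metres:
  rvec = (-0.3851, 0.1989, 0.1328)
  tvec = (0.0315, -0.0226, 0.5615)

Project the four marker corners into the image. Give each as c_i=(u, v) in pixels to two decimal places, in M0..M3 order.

c0=(175.96, 363.40) c1=(555.58, 409.12) c2=(579.68, 95.68) c3=(251.42, 83.09)

Intrinsics K: fx=808.2, fy=736.6, cx=338.8, cy=255.0
Marker side s = 0.248 m; corners in marker frame (Z=0):
  M0 = (-0.1240, +0.1240, 0)
  M1 = (+0.1240, +0.1240, 0)
  M2 = (+0.1240, -0.1240, 0)
  M3 = (-0.1240, -0.1240, 0)
rvec = (-0.3851, 0.1989, 0.1328), |rvec| = θ = 0.45332 rad = 25.973°
Rodrigues: sinθ=0.43795, 1−cosθ=0.10100; R = I + sinθ·[k]× + (1−cosθ)·[k]×²:
    [+0.97189 -0.16594 +0.16702]
    [+0.09065 +0.91844 +0.38503]
    [-0.21729 -0.35906 +0.90767]
t = (0.0315, -0.0226, 0.5615) m
M0: Pc = R·M0+t = (-0.10959, +0.08005, +0.54392); u = 808.2·(-0.10959)/0.54392 + 338.8 = 175.9607, v = 736.6·(+0.08005)/0.54392 + 255.0 = 363.4017
M1: Pc = R·M1+t = (+0.13144, +0.10253, +0.49003); u = 808.2·(+0.13144)/0.49003 + 338.8 = 555.5764, v = 736.6·(+0.10253)/0.49003 + 255.0 = 409.1162
M2: Pc = R·M2+t = (+0.17259, -0.12525, +0.57908); u = 808.2·(+0.17259)/0.57908 + 338.8 = 579.6793, v = 736.6·(-0.12525)/0.57908 + 255.0 = 95.6846
M3: Pc = R·M3+t = (-0.06844, -0.14773, +0.63297); u = 808.2·(-0.06844)/0.63297 + 338.8 = 251.4169, v = 736.6·(-0.14773)/0.63297 + 255.0 = 83.0859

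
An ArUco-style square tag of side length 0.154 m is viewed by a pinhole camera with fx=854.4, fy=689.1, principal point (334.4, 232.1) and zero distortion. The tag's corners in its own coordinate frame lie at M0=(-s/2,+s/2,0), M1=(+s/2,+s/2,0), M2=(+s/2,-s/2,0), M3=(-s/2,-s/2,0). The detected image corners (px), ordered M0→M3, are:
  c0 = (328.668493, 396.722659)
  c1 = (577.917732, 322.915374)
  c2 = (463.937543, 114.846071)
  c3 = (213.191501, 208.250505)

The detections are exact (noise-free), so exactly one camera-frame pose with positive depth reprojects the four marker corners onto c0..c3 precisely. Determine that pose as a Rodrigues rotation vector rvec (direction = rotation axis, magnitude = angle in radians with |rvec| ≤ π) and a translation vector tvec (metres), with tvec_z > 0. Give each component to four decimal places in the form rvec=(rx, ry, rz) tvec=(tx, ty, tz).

rvec=(0.1871, 0.2207, -0.4238) tvec=(0.0322, 0.0224, 0.4770)

Intrinsics K: fx=854.4, fy=689.1, cx=334.4, cy=232.1
Marker side s = 0.154 m; corners in marker frame (Z=0):
  M0 = (-0.0770, +0.0770, 0)
  M1 = (+0.0770, +0.0770, 0)
  M2 = (+0.0770, -0.0770, 0)
  M3 = (-0.0770, -0.0770, 0)
Detected image corners:
  c0 = (328.668493, 396.722659) px
  c1 = (577.917732, 322.915374) px
  c2 = (463.937543, 114.846071) px
  c3 = (213.191501, 208.250505) px
Planar DLT: solve 8×8 A·h = b for H (H[2,2]=1):
  H  [+1415.78185 +855.79412 +392.11912]
  H  [-678.13016 +1357.72985 +264.50287]
  H  [-0.52402 +0.27936 +1.00000]
B = K⁻¹H; ‖b₁‖=2.096273, ‖b₂‖=2.096273; λ = 2/(‖b₁‖+‖b₂‖) = 0.477037, sign → tz>0 ⇒ λ=+0.477037
r₁ = λ·B[:,0] = (+0.88831,-0.38525,-0.24998); r₂ = λ·B[:,1] = (+0.42566,+0.89502,+0.13327)
r₃ = r₁×r₂ = (+0.17239,-0.22479,+0.95904); SVD([r₁ r₂ r₃]) → R = UVᵀ:
  R  [+0.88831 +0.42566 +0.17239]
  R  [-0.38525 +0.89502 -0.22479]
  R  [-0.24998 +0.13327 +0.95904]
t = (+0.03223, +0.02243, +0.47704) m
tr R = 2.742365; θ = arccos((tr R − 1)/2) = 0.513190 rad = 29.404°
axis k = ((R−Rᵀ)₃₂, (R−Rᵀ)₁₃, (R−Rᵀ)₂₁) / (2 sinθ) = (+0.364645, +0.430149, -0.825836)
rvec = θ·k = (+0.187132, +0.220748, -0.423811)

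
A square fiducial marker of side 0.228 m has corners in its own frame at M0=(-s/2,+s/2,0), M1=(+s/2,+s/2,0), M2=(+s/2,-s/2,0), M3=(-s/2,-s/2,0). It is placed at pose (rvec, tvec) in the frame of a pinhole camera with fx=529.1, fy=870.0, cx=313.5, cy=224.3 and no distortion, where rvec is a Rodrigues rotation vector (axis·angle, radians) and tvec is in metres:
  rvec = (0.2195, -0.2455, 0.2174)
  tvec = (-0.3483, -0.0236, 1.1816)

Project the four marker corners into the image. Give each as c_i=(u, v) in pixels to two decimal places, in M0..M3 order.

c0=(95.45, 271.71) c1=(198.69, 299.20) c2=(218.73, 143.08) c3=(112.64, 106.27)

Intrinsics K: fx=529.1, fy=870.0, cx=313.5, cy=224.3
Marker side s = 0.228 m; corners in marker frame (Z=0):
  M0 = (-0.1140, +0.1140, 0)
  M1 = (+0.1140, +0.1140, 0)
  M2 = (+0.1140, -0.1140, 0)
  M3 = (-0.1140, -0.1140, 0)
rvec = (0.2195, -0.2455, 0.2174), |rvec| = θ = 0.39461 rad = 22.609°
Rodrigues: sinθ=0.38444, 1−cosθ=0.07685; R = I + sinθ·[k]× + (1−cosθ)·[k]×²:
    [+0.94693 -0.23840 -0.21563]
    [+0.18521 +0.95289 -0.24019]
    [+0.26273 +0.18751 +0.94647]
t = (-0.3483, -0.0236, 1.1816) m
M0: Pc = R·M0+t = (-0.48343, +0.06392, +1.17302); u = 529.1·(-0.48343)/1.17302 + 313.5 = 95.4472, v = 870.0·(+0.06392)/1.17302 + 224.3 = 271.7051
M1: Pc = R·M1+t = (-0.26753, +0.10614, +1.23293); u = 529.1·(-0.26753)/1.23293 + 313.5 = 198.6928, v = 870.0·(+0.10614)/1.23293 + 224.3 = 299.1988
M2: Pc = R·M2+t = (-0.21317, -0.11112, +1.19018); u = 529.1·(-0.21317)/1.19018 + 313.5 = 218.7326, v = 870.0·(-0.11112)/1.19018 + 224.3 = 143.0755
M3: Pc = R·M3+t = (-0.42907, -0.15334, +1.13027); u = 529.1·(-0.42907)/1.13027 + 313.5 = 112.6439, v = 870.0·(-0.15334)/1.13027 + 224.3 = 106.2676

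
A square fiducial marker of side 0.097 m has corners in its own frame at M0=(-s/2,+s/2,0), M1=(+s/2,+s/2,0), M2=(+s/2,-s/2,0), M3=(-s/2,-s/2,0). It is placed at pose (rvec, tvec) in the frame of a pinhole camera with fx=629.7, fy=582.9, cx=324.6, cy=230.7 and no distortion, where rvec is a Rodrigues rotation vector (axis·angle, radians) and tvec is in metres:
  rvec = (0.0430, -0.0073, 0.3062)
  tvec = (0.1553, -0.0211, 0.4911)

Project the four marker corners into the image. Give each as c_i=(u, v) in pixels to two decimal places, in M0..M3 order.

Intrinsics K: fx=629.7, fy=582.9, cx=324.6, cy=230.7
Marker side s = 0.097 m; corners in marker frame (Z=0):
  M0 = (-0.0485, +0.0485, 0)
  M1 = (+0.0485, +0.0485, 0)
  M2 = (+0.0485, -0.0485, 0)
  M3 = (-0.0485, -0.0485, 0)
rvec = (0.0430, -0.0073, 0.3062), |rvec| = θ = 0.30929 rad = 17.721°
Rodrigues: sinθ=0.30438, 1−cosθ=0.04745; R = I + sinθ·[k]× + (1−cosθ)·[k]×²:
    [+0.95347 -0.30150 -0.00065]
    [+0.30119 +0.95258 -0.04343]
    [+0.01372 +0.04121 +0.99906]
t = (0.1553, -0.0211, 0.4911) m
M0: Pc = R·M0+t = (+0.09443, +0.01049, +0.49243); u = 629.7·(+0.09443)/0.49243 + 324.6 = 445.3579, v = 582.9·(+0.01049)/0.49243 + 230.7 = 243.1200
M1: Pc = R·M1+t = (+0.18692, +0.03971, +0.49376); u = 629.7·(+0.18692)/0.49376 + 324.6 = 562.9809, v = 582.9·(+0.03971)/0.49376 + 230.7 = 277.5756
M2: Pc = R·M2+t = (+0.21617, -0.05269, +0.48977); u = 629.7·(+0.21617)/0.48977 + 324.6 = 602.5275, v = 582.9·(-0.05269)/0.48977 + 230.7 = 167.9876
M3: Pc = R·M3+t = (+0.12368, -0.08191, +0.48844); u = 629.7·(+0.12368)/0.48844 + 324.6 = 484.0496, v = 582.9·(-0.08191)/0.48844 + 230.7 = 132.9516

c0=(445.36, 243.12) c1=(562.98, 277.58) c2=(602.53, 167.99) c3=(484.05, 132.95)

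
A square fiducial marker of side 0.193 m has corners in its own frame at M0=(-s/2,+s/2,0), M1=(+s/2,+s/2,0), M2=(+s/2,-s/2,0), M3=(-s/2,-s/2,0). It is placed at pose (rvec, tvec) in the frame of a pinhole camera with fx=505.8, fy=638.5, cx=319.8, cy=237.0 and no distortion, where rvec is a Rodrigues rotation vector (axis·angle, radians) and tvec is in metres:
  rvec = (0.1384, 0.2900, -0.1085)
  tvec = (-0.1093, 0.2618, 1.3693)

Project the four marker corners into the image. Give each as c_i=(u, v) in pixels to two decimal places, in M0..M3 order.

Intrinsics K: fx=505.8, fy=638.5, cx=319.8, cy=237.0
Marker side s = 0.193 m; corners in marker frame (Z=0):
  M0 = (-0.0965, +0.0965, 0)
  M1 = (+0.0965, +0.0965, 0)
  M2 = (+0.0965, -0.0965, 0)
  M3 = (-0.0965, -0.0965, 0)
rvec = (0.1384, 0.2900, -0.1085), |rvec| = θ = 0.33916 rad = 19.432°
Rodrigues: sinθ=0.33269, 1−cosθ=0.05696; R = I + sinθ·[k]× + (1−cosθ)·[k]×²:
    [+0.95252 +0.12631 +0.27704]
    [-0.08656 +0.98468 -0.15134]
    [-0.29191 +0.12018 +0.94887]
t = (-0.1093, 0.2618, 1.3693) m
M0: Pc = R·M0+t = (-0.18903, +0.36517, +1.40907); u = 505.8·(-0.18903)/1.40907 + 319.8 = 251.9457, v = 638.5·(+0.36517)/1.40907 + 237.0 = 402.4741
M1: Pc = R·M1+t = (-0.00519, +0.34847, +1.35273); u = 505.8·(-0.00519)/1.35273 + 319.8 = 317.8583, v = 638.5·(+0.34847)/1.35273 + 237.0 = 401.4807
M2: Pc = R·M2+t = (-0.02957, +0.15843, +1.32953); u = 505.8·(-0.02957)/1.32953 + 319.8 = 308.5504, v = 638.5·(+0.15843)/1.32953 + 237.0 = 313.0828
M3: Pc = R·M3+t = (-0.21341, +0.17513, +1.38587); u = 505.8·(-0.21341)/1.38587 + 319.8 = 241.9131, v = 638.5·(+0.17513)/1.38587 + 237.0 = 317.6863

c0=(251.95, 402.47) c1=(317.86, 401.48) c2=(308.55, 313.08) c3=(241.91, 317.69)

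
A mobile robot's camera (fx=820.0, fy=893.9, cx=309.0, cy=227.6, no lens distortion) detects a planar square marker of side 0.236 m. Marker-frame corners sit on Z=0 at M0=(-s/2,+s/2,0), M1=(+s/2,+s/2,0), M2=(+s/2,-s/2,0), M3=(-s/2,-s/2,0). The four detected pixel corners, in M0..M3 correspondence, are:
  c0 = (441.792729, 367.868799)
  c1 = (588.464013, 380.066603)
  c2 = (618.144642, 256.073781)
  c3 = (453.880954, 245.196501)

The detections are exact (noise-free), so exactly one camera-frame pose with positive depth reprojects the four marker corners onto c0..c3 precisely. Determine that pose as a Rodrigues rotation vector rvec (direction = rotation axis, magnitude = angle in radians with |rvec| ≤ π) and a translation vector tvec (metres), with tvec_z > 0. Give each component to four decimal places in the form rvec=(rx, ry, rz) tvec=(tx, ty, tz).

Intrinsics K: fx=820.0, fy=893.9, cx=309.0, cy=227.6
Marker side s = 0.236 m; corners in marker frame (Z=0):
  M0 = (-0.1180, +0.1180, 0)
  M1 = (+0.1180, +0.1180, 0)
  M2 = (+0.1180, -0.1180, 0)
  M3 = (-0.1180, -0.1180, 0)
Detected image corners:
  c0 = (441.792729, 367.868799) px
  c1 = (588.464013, 380.066603) px
  c2 = (618.144642, 256.073781) px
  c3 = (453.880954, 245.196501) px
Planar DLT: solve 8×8 A·h = b for H (H[2,2]=1):
  H  [+609.87402 +157.61008 +524.17721]
  H  [+21.21498 +668.57142 +315.64269]
  H  [-0.08910 +0.46751 +1.00000]
B = K⁻¹H; ‖b₁‖=0.783792, ‖b₂‖=0.783792; λ = 2/(‖b₁‖+‖b₂‖) = 1.275849, sign → tz>0 ⇒ λ=+1.275849
r₁ = λ·B[:,0] = (+0.99175,+0.05923,-0.11368); r₂ = λ·B[:,1] = (+0.02046,+0.80237,+0.59648)
r₃ = r₁×r₂ = (+0.12654,-0.59388,+0.79454); SVD([r₁ r₂ r₃]) → R = UVᵀ:
  R  [+0.99175 +0.02046 +0.12654]
  R  [+0.05923 +0.80237 -0.59388]
  R  [-0.11368 +0.59648 +0.79454]
t = (+0.33480, +0.12566, +1.27585) m
tr R = 2.588658; θ = arccos((tr R − 1)/2) = 0.652894 rad = 37.408°
axis k = ((R−Rᵀ)₃₂, (R−Rᵀ)₁₃, (R−Rᵀ)₂₁) / (2 sinθ) = (+0.979739, +0.197720, +0.031908)
rvec = θ·k = (+0.639666, +0.129090, +0.020833)

rvec=(0.6397, 0.1291, 0.0208) tvec=(0.3348, 0.1257, 1.2758)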